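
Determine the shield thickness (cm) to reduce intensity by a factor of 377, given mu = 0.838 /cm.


x = ln(factor) / mu
x = ln(377) / 0.838
x = 7.0791 cm

7.0791


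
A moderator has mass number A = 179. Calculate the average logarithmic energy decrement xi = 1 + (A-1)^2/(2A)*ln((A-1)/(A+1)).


xi = 1 + (A-1)^2/(2A) * ln((A-1)/(A+1))
xi = 1 + (179-1)^2/(2*179) * ln((179-1)/(179 +1))
xi = 0.011132

0.011132


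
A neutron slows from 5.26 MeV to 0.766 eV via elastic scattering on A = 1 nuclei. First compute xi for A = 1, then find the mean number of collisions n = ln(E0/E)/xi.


xi = 1 + (A-1)^2/(2A)*ln((A-1)/(A+1)) = 1 (for A = 1)
n = ln(E0/E) / xi
n = ln(5.26e6 / 0.766) / 1
n = ln(6.866841e+06) / 1 = 15.742

15.742


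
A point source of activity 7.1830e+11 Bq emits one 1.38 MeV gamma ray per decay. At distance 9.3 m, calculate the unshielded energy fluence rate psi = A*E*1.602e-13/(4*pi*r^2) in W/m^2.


psi = A * E * 1.602e-13 / (4*pi*r^2)
psi = 7.1830e+11 * 1.38 * 1.602e-13 / (4*pi*9.3^2)
psi = 1.4611e-04 W/m^2

1.4611e-04


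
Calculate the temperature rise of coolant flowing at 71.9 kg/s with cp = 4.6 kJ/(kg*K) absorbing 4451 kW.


dT = Q / (m_dot * cp)
dT = 4451 / (71.9 * 4.6)
dT = 13.458 C

13.458


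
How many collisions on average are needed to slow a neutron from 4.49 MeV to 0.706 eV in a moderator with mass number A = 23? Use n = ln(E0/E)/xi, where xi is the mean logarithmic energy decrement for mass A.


xi = 1 + (A-1)^2/(2A)*ln((A-1)/(A+1)) = 0.08448899 (for A = 23)
n = ln(E0/E) / xi
n = ln(4.49e6 / 0.706) / 0.08448899
n = ln(6.359773e+06) / 0.08448899 = 185.41

185.41


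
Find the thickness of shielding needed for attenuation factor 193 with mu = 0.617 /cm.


x = ln(factor) / mu
x = ln(193) / 0.617
x = 8.5295 cm

8.5295


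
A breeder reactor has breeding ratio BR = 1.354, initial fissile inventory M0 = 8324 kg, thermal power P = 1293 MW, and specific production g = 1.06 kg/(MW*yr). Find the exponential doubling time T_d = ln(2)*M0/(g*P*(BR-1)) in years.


Breeding gain G = BR - 1 = 1.354 - 1 = 0.354
Fissile production rate = g * P * G = 1.06 * 1293 * 0.354 = 485.18532 kg/yr
T_d = ln(2) * M0 / (g * P * G)
T_d = ln(2) * 8324 / 485.18532 = 11.892 yr

11.892


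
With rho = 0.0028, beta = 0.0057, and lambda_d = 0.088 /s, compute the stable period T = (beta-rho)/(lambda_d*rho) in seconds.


T = (beta - rho) / (lambda_d * rho)
T = (0.0057 - 0.0028) / (0.088 * 0.0028)
T = 11.769 s

11.769


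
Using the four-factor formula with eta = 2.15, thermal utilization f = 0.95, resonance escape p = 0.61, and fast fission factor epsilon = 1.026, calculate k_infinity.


k_inf = eta * f * p * epsilon
k_inf = 2.15 * 0.95 * 0.61 * 1.026
k_inf = 1.2783

1.2783


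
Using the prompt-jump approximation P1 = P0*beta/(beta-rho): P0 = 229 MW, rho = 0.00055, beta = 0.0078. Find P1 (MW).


P1/P0 = beta / (beta - rho)
P1/P0 = 0.0078 / (0.0078 - 0.00055) = 1.075862
P1 = 229 * 1.075862 = 246.37 MW

246.37


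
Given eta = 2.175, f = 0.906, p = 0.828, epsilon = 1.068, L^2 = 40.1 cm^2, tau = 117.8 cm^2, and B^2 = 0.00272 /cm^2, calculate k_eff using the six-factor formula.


k_inf = eta*f*p*eps = 2.175*0.906*0.828*1.068 = 1.742565
P_TNL = 1/(1 + L^2*B^2) = 1/(1 + 40.1*0.00272) = 0.9016547
P_FNL = exp(-B^2*tau) = exp(-0.00272*117.8) = 0.7258470
k_eff = k_inf * P_TNL * P_FNL = 1.742565 * 0.9016547 * 0.7258470
k_eff = 1.1404

1.1404


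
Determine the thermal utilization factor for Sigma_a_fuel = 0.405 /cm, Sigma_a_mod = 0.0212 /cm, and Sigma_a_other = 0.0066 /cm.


f = Sigma_a_fuel / (Sigma_a_fuel + Sigma_a_mod + Sigma_a_other)
f = 0.405 / (0.405 + 0.0212 + 0.0066)
f = 0.93577

0.93577


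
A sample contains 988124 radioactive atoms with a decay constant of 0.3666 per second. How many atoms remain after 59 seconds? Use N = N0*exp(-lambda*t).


N = N0 * exp(-lambda * t)
N = 988124 * exp(-0.3666 * 59)
N = 3.9928e-04

3.9928e-04


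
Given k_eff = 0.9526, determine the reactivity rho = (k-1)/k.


rho = (k_eff - 1) / k_eff
rho = (0.9526 - 1) / 0.9526
rho = -0.049759

-0.049759


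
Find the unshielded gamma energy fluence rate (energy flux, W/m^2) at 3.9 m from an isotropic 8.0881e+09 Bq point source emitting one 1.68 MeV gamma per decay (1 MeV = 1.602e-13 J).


psi = A * E * 1.602e-13 / (4*pi*r^2)
psi = 8.0881e+09 * 1.68 * 1.602e-13 / (4*pi*3.9^2)
psi = 1.1389e-05 W/m^2

1.1389e-05


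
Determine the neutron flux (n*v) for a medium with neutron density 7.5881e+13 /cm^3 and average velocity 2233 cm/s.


phi = n * v
phi = 7.5881e+13 * 2233
phi = 1.6944e+17 /cm^2/s

1.6944e+17


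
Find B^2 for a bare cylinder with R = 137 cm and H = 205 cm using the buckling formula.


B^2 = (2.405/R)^2 + (pi/H)^2
B^2 = (2.405/137)^2 + (pi/205)^2
B^2 = 5.4302e-04 /cm^2

5.4302e-04


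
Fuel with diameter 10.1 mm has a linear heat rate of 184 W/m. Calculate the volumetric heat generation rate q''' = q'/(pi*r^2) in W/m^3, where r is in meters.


r = D / 2 / 1000 = 10.1 / 2 / 1000 = 0.00505 m
q''' = q' / (pi * r^2)
q''' = 184 / (pi * 0.00505^2)
q''' = 2.2966e+06 W/m^3

2.2966e+06


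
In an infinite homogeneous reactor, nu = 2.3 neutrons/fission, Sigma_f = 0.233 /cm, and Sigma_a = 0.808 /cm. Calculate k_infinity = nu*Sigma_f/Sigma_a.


k_inf = nu * Sigma_f / Sigma_a
k_inf = 2.3 * 0.233 / 0.808
k_inf = 0.66324

0.66324


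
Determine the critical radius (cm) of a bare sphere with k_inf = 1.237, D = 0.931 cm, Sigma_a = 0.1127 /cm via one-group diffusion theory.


L^2 = D / Sigma_a = 0.931 / 0.1127 = 8.260870 cm^2
B_m^2 = (k_inf - 1) / L^2 = (1.237 - 1) / 8.260870 = 0.02868947 /cm^2
For a bare sphere: B_g = pi/R, so R_c = pi / sqrt(B_m^2)
R_c = pi / sqrt(0.02868947) = 18.548 cm

18.548


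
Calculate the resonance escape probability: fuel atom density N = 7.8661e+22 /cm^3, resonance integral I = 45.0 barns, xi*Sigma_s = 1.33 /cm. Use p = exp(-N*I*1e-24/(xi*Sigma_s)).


p = exp(-N * I * 1e-24 / (xi*Sigma_s))
p = exp(-7.8661e+22 * 45.0 * 1e-24 / 1.33)
p = 0.069846

0.069846


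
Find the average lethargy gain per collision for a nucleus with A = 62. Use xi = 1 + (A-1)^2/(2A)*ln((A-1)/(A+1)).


xi = 1 + (A-1)^2/(2A) * ln((A-1)/(A+1))
xi = 1 + (62-1)^2/(2*62) * ln((62-1)/(62 +1))
xi = 0.031914

0.031914


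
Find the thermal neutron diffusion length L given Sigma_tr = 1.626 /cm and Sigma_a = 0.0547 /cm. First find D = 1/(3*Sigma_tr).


D = 1 / (3 * Sigma_tr) = 1 / (3 * 1.626) = 0.2050021 cm
L = sqrt(D / Sigma_a)
L = sqrt(0.2050021 / 0.0547)
L = 1.9359 cm

1.9359


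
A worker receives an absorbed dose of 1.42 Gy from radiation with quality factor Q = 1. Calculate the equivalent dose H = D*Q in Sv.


H = D * Q
H = 1.42 * 1
H = 1.4200 Sv

1.4200


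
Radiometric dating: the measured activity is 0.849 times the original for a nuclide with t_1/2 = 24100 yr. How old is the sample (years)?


lambda = ln(2) / t_half = ln(2) / 24100 = 2.876129e-05 /yr
t = -ln(A/A0) / lambda
t = -ln(0.849) / 2.876129e-05
t = 5691.5 yr

5691.5


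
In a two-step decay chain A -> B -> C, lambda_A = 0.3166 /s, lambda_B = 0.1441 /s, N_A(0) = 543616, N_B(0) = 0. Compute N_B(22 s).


N_B(t) = lambda_A * N_A0 / (lambda_B - lambda_A) * [exp(-lambda_A*t) - exp(-lambda_B*t)]
exp(-0.3166*22) = 9.441741e-04; exp(-0.1441*22) = 0.04199520
N_B = 0.3166 * 543616 / (0.1441 - 0.3166) * (9.441741e-04 - 0.04199520)
N_B = 40958

40958


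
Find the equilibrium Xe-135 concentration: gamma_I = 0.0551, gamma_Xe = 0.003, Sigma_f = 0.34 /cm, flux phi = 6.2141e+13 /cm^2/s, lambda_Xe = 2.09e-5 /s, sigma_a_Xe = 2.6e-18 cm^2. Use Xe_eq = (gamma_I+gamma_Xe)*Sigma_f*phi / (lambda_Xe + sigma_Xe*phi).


Xe_eq = (gamma_I + gamma_Xe) * Sigma_f * phi / (lambda_Xe + sigma_Xe * phi)
Numerator = (0.0551 + 0.003) * 0.34 * 6.2141e+13 = 1.227533e+12
Denominator = 2.09e-5 + 2.6e-18 * 6.2141e+13 = 1.824666e-04
Xe_eq = 1.227533e+12 / 1.824666e-04 = 6.7274e+15 /cm^3

6.7274e+15


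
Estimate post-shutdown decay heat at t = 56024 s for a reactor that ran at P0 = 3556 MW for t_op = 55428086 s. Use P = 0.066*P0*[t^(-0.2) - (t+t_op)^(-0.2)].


P/P0 = 0.066 * [t^(-0.2) - (t + t_op)^(-0.2)]
P/P0 = 0.066 * [56024^(-0.2) - (56024 + 55428086)^(-0.2)]
P/P0 = 0.066 * [0.1122859 - 0.02825962] = 0.005545734
P = 3556 * 0.005545734 = 19.721 MW

19.721


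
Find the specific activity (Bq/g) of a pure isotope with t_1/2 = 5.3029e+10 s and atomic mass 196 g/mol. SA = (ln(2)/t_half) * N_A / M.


lambda = ln(2) / t_half = ln(2) / 5.3029e+10 = 1.307110e-11 /s
SA = lambda * N_A / M
SA = 1.307110e-11 * 6.022e23 / 196
SA = 4.0160e+10 Bq/g

4.0160e+10


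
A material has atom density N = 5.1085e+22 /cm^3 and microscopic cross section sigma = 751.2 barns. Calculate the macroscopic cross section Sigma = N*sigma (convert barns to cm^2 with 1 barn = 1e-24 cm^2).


Sigma = N * sigma_barns * 1e-24
Sigma = 5.1085e+22 * 751.2 * 1e-24
Sigma = 38.375 /cm

38.375


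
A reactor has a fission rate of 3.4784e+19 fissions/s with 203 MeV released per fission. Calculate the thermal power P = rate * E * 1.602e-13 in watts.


P = fission_rate * E_MeV * 1.602e-13
P = 3.4784e+19 * 203 * 1.602e-13
P = 1.1312e+09 W

1.1312e+09


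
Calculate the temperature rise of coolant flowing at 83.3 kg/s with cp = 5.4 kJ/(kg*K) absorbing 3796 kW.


dT = Q / (m_dot * cp)
dT = 3796 / (83.3 * 5.4)
dT = 8.4389 C

8.4389


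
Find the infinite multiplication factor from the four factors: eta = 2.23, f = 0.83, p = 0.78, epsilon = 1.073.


k_inf = eta * f * p * epsilon
k_inf = 2.23 * 0.83 * 0.78 * 1.073
k_inf = 1.5491

1.5491


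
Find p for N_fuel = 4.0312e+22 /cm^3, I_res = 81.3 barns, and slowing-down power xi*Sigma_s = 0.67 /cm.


p = exp(-N * I * 1e-24 / (xi*Sigma_s))
p = exp(-4.0312e+22 * 81.3 * 1e-24 / 0.67)
p = 0.0075095

0.0075095


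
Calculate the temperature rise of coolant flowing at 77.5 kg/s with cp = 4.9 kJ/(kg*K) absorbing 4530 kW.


dT = Q / (m_dot * cp)
dT = 4530 / (77.5 * 4.9)
dT = 11.929 C

11.929


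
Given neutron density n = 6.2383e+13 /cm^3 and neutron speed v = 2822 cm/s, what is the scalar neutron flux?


phi = n * v
phi = 6.2383e+13 * 2822
phi = 1.7604e+17 /cm^2/s

1.7604e+17


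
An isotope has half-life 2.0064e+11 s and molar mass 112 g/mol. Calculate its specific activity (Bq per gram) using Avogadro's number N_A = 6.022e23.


lambda = ln(2) / t_half = ln(2) / 2.0064e+11 = 3.454681e-12 /s
SA = lambda * N_A / M
SA = 3.454681e-12 * 6.022e23 / 112
SA = 1.8575e+10 Bq/g

1.8575e+10


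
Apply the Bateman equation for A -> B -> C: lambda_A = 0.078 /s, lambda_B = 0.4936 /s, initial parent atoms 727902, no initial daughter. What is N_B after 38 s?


N_B(t) = lambda_A * N_A0 / (lambda_B - lambda_A) * [exp(-lambda_A*t) - exp(-lambda_B*t)]
exp(-0.078*38) = 0.05161206; exp(-0.4936*38) = 7.145379e-09
N_B = 0.078 * 727902 / (0.4936 - 0.078) * (0.05161206 - 7.145379e-09)
N_B = 7050.9

7050.9


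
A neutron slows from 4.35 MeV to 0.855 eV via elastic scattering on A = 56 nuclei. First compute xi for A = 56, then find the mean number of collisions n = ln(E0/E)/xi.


xi = 1 + (A-1)^2/(2A)*ln((A-1)/(A+1)) = 0.03529286 (for A = 56)
n = ln(E0/E) / xi
n = ln(4.35e6 / 0.855) / 0.03529286
n = ln(5.087719e+06) / 0.03529286 = 437.55

437.55


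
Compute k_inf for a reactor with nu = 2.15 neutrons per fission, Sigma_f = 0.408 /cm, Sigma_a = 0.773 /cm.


k_inf = nu * Sigma_f / Sigma_a
k_inf = 2.15 * 0.408 / 0.773
k_inf = 1.1348

1.1348


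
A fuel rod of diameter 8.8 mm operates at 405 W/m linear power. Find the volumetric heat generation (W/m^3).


r = D / 2 / 1000 = 8.8 / 2 / 1000 = 0.0044 m
q''' = q' / (pi * r^2)
q''' = 405 / (pi * 0.0044^2)
q''' = 6.6589e+06 W/m^3

6.6589e+06


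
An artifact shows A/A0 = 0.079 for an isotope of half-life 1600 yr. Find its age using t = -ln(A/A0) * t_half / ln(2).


lambda = ln(2) / t_half = ln(2) / 1600 = 4.332170e-04 /yr
t = -ln(A/A0) / lambda
t = -ln(0.079) / 4.332170e-04
t = 5859.2 yr

5859.2


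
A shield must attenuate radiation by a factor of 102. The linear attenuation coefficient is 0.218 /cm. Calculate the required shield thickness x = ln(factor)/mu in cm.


x = ln(factor) / mu
x = ln(102) / 0.218
x = 21.215 cm

21.215


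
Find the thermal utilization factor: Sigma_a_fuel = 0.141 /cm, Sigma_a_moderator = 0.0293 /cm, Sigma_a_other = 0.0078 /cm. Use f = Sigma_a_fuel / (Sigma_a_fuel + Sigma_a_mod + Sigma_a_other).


f = Sigma_a_fuel / (Sigma_a_fuel + Sigma_a_mod + Sigma_a_other)
f = 0.141 / (0.141 + 0.0293 + 0.0078)
f = 0.79169

0.79169


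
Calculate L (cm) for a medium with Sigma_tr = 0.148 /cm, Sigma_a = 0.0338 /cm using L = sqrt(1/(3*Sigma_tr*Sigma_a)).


D = 1 / (3 * Sigma_tr) = 1 / (3 * 0.148) = 2.252252 cm
L = sqrt(D / Sigma_a)
L = sqrt(2.252252 / 0.0338)
L = 8.1630 cm

8.1630


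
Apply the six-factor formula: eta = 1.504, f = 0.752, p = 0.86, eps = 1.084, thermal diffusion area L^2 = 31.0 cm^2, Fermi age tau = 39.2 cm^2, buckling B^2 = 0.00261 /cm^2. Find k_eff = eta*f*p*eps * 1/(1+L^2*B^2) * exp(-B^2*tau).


k_inf = eta*f*p*eps = 1.504*0.752*0.86*1.084 = 1.054371
P_TNL = 1/(1 + L^2*B^2) = 1/(1 + 31.0*0.00261) = 0.9251464
P_FNL = exp(-B^2*tau) = exp(-0.00261*39.2) = 0.9027479
k_eff = k_inf * P_TNL * P_FNL = 1.054371 * 0.9251464 * 0.9027479
k_eff = 0.88058

0.88058


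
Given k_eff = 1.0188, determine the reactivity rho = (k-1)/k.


rho = (k_eff - 1) / k_eff
rho = (1.0188 - 1) / 1.0188
rho = 0.018453

0.018453


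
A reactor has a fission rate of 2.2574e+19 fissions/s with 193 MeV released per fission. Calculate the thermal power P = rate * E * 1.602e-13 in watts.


P = fission_rate * E_MeV * 1.602e-13
P = 2.2574e+19 * 193 * 1.602e-13
P = 6.9796e+08 W

6.9796e+08


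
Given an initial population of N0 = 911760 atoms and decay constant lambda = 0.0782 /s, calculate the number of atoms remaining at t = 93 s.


N = N0 * exp(-lambda * t)
N = 911760 * exp(-0.0782 * 93)
N = 633.04

633.04


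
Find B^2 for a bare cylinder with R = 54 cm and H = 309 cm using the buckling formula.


B^2 = (2.405/R)^2 + (pi/H)^2
B^2 = (2.405/54)^2 + (pi/309)^2
B^2 = 0.0020869 /cm^2

0.0020869


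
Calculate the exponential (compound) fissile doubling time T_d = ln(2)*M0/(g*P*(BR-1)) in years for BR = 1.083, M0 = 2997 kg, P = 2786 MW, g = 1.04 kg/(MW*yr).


Breeding gain G = BR - 1 = 1.083 - 1 = 0.083
Fissile production rate = g * P * G = 1.04 * 2786 * 0.083 = 240.48752 kg/yr
T_d = ln(2) * M0 / (g * P * G)
T_d = ln(2) * 2997 / 240.48752 = 8.6381 yr

8.6381


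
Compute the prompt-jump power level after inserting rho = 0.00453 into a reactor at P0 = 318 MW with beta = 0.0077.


P1/P0 = beta / (beta - rho)
P1/P0 = 0.0077 / (0.0077 - 0.00453) = 2.429022
P1 = 318 * 2.429022 = 772.43 MW

772.43


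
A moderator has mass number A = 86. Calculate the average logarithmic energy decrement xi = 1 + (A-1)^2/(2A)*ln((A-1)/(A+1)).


xi = 1 + (A-1)^2/(2A) * ln((A-1)/(A+1))
xi = 1 + (86-1)^2/(2*86) * ln((86-1)/(86 +1))
xi = 0.023077

0.023077


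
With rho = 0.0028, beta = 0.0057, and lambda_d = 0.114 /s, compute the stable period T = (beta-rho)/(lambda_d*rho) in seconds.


T = (beta - rho) / (lambda_d * rho)
T = (0.0057 - 0.0028) / (0.114 * 0.0028)
T = 9.0852 s

9.0852


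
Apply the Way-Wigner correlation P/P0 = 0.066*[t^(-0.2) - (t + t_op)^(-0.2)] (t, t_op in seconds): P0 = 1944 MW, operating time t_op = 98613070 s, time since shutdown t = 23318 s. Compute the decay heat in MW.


P/P0 = 0.066 * [t^(-0.2) - (t + t_op)^(-0.2)]
P/P0 = 0.066 * [23318^(-0.2) - (23318 + 98613070)^(-0.2)]
P/P0 = 0.066 * [0.1338017 - 0.02518794] = 0.007168508
P = 1944 * 0.007168508 = 13.936 MW

13.936


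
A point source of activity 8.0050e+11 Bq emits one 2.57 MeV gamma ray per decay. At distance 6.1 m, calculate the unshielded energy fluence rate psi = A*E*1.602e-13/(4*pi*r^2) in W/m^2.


psi = A * E * 1.602e-13 / (4*pi*r^2)
psi = 8.0050e+11 * 2.57 * 1.602e-13 / (4*pi*6.1^2)
psi = 7.0483e-04 W/m^2

7.0483e-04


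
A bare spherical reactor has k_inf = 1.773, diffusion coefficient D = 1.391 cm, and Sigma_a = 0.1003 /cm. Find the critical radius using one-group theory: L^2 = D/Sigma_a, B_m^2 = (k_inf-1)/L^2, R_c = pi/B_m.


L^2 = D / Sigma_a = 1.391 / 0.1003 = 13.86839 cm^2
B_m^2 = (k_inf - 1) / L^2 = (1.773 - 1) / 13.86839 = 0.05573827 /cm^2
For a bare sphere: B_g = pi/R, so R_c = pi / sqrt(B_m^2)
R_c = pi / sqrt(0.05573827) = 13.307 cm

13.307


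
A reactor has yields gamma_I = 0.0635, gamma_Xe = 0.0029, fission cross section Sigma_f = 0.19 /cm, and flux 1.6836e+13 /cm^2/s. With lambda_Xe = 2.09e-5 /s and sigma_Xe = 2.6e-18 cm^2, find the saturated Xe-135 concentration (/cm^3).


Xe_eq = (gamma_I + gamma_Xe) * Sigma_f * phi / (lambda_Xe + sigma_Xe * phi)
Numerator = (0.0635 + 0.0029) * 0.19 * 1.6836e+13 = 2.124030e+11
Denominator = 2.09e-5 + 2.6e-18 * 1.6836e+13 = 6.467360e-05
Xe_eq = 2.124030e+11 / 6.467360e-05 = 3.2842e+15 /cm^3

3.2842e+15


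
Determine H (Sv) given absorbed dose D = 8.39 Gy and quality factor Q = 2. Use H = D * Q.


H = D * Q
H = 8.39 * 2
H = 16.780 Sv

16.780


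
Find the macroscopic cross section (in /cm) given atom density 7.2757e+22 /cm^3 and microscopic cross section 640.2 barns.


Sigma = N * sigma_barns * 1e-24
Sigma = 7.2757e+22 * 640.2 * 1e-24
Sigma = 46.579 /cm

46.579


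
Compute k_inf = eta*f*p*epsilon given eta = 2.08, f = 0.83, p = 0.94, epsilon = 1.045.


k_inf = eta * f * p * epsilon
k_inf = 2.08 * 0.83 * 0.94 * 1.045
k_inf = 1.6958

1.6958


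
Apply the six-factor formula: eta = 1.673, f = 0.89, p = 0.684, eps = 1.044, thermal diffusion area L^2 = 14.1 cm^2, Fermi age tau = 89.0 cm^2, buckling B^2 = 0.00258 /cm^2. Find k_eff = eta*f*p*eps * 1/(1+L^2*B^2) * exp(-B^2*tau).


k_inf = eta*f*p*eps = 1.673*0.89*0.684*1.044 = 1.063268
P_TNL = 1/(1 + L^2*B^2) = 1/(1 + 14.1*0.00258) = 0.9648989
P_FNL = exp(-B^2*tau) = exp(-0.00258*89.0) = 0.7948356
k_eff = k_inf * P_TNL * P_FNL = 1.063268 * 0.9648989 * 0.7948356
k_eff = 0.81546

0.81546


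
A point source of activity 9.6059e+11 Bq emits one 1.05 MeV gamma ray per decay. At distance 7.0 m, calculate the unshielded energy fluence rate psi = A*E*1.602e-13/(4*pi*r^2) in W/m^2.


psi = A * E * 1.602e-13 / (4*pi*r^2)
psi = 9.6059e+11 * 1.05 * 1.602e-13 / (4*pi*7.0^2)
psi = 2.6241e-04 W/m^2

2.6241e-04


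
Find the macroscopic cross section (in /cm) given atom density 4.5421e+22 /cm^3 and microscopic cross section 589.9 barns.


Sigma = N * sigma_barns * 1e-24
Sigma = 4.5421e+22 * 589.9 * 1e-24
Sigma = 26.794 /cm

26.794


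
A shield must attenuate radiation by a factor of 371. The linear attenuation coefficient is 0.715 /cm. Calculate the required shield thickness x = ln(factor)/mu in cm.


x = ln(factor) / mu
x = ln(371) / 0.715
x = 8.2744 cm

8.2744


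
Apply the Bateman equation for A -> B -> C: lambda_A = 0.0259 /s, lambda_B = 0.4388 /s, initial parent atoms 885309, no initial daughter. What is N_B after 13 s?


N_B(t) = lambda_A * N_A0 / (lambda_B - lambda_A) * [exp(-lambda_A*t) - exp(-lambda_B*t)]
exp(-0.0259*13) = 0.7141230; exp(-0.4388*13) = 0.003331276
N_B = 0.0259 * 885309 / (0.4388 - 0.0259) * (0.7141230 - 0.003331276)
N_B = 39472

39472


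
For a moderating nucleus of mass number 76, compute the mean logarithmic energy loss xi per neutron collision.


xi = 1 + (A-1)^2/(2A) * ln((A-1)/(A+1))
xi = 1 + (76-1)^2/(2*76) * ln((76-1)/(76 +1))
xi = 0.026086

0.026086


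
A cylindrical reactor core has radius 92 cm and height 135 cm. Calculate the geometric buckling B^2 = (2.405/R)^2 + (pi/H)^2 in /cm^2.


B^2 = (2.405/R)^2 + (pi/H)^2
B^2 = (2.405/92)^2 + (pi/135)^2
B^2 = 0.0012249 /cm^2

0.0012249


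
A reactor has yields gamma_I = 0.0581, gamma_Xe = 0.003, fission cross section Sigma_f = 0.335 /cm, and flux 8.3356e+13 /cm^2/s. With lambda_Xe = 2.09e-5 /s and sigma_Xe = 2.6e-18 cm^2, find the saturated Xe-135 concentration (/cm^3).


Xe_eq = (gamma_I + gamma_Xe) * Sigma_f * phi / (lambda_Xe + sigma_Xe * phi)
Numerator = (0.0581 + 0.003) * 0.335 * 8.3356e+13 = 1.706172e+12
Denominator = 2.09e-5 + 2.6e-18 * 8.3356e+13 = 2.376256e-04
Xe_eq = 1.706172e+12 / 2.376256e-04 = 7.1801e+15 /cm^3

7.1801e+15


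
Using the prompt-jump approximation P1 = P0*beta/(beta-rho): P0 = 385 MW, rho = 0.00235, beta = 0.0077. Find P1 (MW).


P1/P0 = beta / (beta - rho)
P1/P0 = 0.0077 / (0.0077 - 0.00235) = 1.439252
P1 = 385 * 1.439252 = 554.11 MW

554.11


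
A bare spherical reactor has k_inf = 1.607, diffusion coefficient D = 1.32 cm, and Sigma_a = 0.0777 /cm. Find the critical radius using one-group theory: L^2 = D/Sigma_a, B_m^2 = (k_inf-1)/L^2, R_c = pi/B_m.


L^2 = D / Sigma_a = 1.32 / 0.0777 = 16.98842 cm^2
B_m^2 = (k_inf - 1) / L^2 = (1.607 - 1) / 16.98842 = 0.03573022 /cm^2
For a bare sphere: B_g = pi/R, so R_c = pi / sqrt(B_m^2)
R_c = pi / sqrt(0.03573022) = 16.620 cm

16.620


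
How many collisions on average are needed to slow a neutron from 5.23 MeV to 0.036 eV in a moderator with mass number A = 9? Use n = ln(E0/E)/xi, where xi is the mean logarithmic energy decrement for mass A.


xi = 1 + (A-1)^2/(2A)*ln((A-1)/(A+1)) = 0.2066007 (for A = 9)
n = ln(E0/E) / xi
n = ln(5.23e6 / 0.036) / 0.2066007
n = ln(1.452778e+08) / 0.2066007 = 90.969

90.969


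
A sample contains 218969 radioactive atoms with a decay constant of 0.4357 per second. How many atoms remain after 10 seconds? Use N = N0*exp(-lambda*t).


N = N0 * exp(-lambda * t)
N = 218969 * exp(-0.4357 * 10)
N = 2806.5

2806.5


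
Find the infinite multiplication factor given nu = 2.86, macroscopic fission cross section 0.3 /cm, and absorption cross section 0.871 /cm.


k_inf = nu * Sigma_f / Sigma_a
k_inf = 2.86 * 0.3 / 0.871
k_inf = 0.98507

0.98507


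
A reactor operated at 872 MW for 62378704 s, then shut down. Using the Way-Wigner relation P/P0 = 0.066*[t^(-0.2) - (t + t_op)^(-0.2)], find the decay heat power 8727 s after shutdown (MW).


P/P0 = 0.066 * [t^(-0.2) - (t + t_op)^(-0.2)]
P/P0 = 0.066 * [8727^(-0.2) - (8727 + 62378704)^(-0.2)]
P/P0 = 0.066 * [0.1628647 - 0.02760454] = 0.008927171
P = 872 * 0.008927171 = 7.7845 MW

7.7845


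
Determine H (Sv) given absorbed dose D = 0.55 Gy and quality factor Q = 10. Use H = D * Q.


H = D * Q
H = 0.55 * 10
H = 5.5000 Sv

5.5000


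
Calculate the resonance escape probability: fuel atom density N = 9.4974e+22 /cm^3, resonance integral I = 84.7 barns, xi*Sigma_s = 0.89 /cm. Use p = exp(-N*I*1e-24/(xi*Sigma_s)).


p = exp(-N * I * 1e-24 / (xi*Sigma_s))
p = exp(-9.4974e+22 * 84.7 * 1e-24 / 0.89)
p = 1.1874e-04

1.1874e-04


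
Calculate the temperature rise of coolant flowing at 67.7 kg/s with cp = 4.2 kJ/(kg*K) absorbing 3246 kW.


dT = Q / (m_dot * cp)
dT = 3246 / (67.7 * 4.2)
dT = 11.416 C

11.416


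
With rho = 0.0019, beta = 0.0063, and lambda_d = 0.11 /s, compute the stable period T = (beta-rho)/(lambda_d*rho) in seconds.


T = (beta - rho) / (lambda_d * rho)
T = (0.0063 - 0.0019) / (0.11 * 0.0019)
T = 21.053 s

21.053


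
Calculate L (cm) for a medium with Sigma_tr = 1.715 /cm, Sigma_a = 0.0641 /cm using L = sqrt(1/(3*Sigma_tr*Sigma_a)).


D = 1 / (3 * Sigma_tr) = 1 / (3 * 1.715) = 0.1943635 cm
L = sqrt(D / Sigma_a)
L = sqrt(0.1943635 / 0.0641)
L = 1.7413 cm

1.7413


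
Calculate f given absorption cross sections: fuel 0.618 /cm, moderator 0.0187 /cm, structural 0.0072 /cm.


f = Sigma_a_fuel / (Sigma_a_fuel + Sigma_a_mod + Sigma_a_other)
f = 0.618 / (0.618 + 0.0187 + 0.0072)
f = 0.95978

0.95978


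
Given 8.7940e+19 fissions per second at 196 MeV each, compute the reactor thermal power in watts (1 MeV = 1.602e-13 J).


P = fission_rate * E_MeV * 1.602e-13
P = 8.7940e+19 * 196 * 1.602e-13
P = 2.7612e+09 W

2.7612e+09


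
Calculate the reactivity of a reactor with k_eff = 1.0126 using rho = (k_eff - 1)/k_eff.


rho = (k_eff - 1) / k_eff
rho = (1.0126 - 1) / 1.0126
rho = 0.012443

0.012443


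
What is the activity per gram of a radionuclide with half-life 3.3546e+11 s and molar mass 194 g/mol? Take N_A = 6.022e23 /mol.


lambda = ln(2) / t_half = ln(2) / 3.3546e+11 = 2.066259e-12 /s
SA = lambda * N_A / M
SA = 2.066259e-12 * 6.022e23 / 194
SA = 6.4139e+09 Bq/g

6.4139e+09


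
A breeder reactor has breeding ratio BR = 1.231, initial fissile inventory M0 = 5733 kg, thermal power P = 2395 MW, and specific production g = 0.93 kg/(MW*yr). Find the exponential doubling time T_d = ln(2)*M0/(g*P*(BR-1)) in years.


Breeding gain G = BR - 1 = 1.231 - 1 = 0.231
Fissile production rate = g * P * G = 0.93 * 2395 * 0.231 = 514.51785 kg/yr
T_d = ln(2) * M0 / (g * P * G)
T_d = ln(2) * 5733 / 514.51785 = 7.7234 yr

7.7234


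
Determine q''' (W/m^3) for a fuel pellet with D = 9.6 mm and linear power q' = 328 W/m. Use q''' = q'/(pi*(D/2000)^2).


r = D / 2 / 1000 = 9.6 / 2 / 1000 = 0.0048 m
q''' = q' / (pi * r^2)
q''' = 328 / (pi * 0.0048^2)
q''' = 4.5315e+06 W/m^3

4.5315e+06


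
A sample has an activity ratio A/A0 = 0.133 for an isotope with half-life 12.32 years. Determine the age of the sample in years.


lambda = ln(2) / t_half = ln(2) / 12.32 = 0.05626195 /yr
t = -ln(A/A0) / lambda
t = -ln(0.133) / 0.05626195
t = 35.857 yr

35.857


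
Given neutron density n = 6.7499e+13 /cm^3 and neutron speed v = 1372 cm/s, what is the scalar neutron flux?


phi = n * v
phi = 6.7499e+13 * 1372
phi = 9.2609e+16 /cm^2/s

9.2609e+16


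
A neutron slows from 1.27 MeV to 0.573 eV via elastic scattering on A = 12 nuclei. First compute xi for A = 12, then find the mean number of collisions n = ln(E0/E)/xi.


xi = 1 + (A-1)^2/(2A)*ln((A-1)/(A+1)) = 0.1577690 (for A = 12)
n = ln(E0/E) / xi
n = ln(1.27e6 / 0.573) / 0.1577690
n = ln(2.216405e+06) / 0.1577690 = 92.613

92.613


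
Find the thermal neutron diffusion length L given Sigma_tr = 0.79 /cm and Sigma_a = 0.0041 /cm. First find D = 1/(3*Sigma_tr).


D = 1 / (3 * Sigma_tr) = 1 / (3 * 0.79) = 0.4219409 cm
L = sqrt(D / Sigma_a)
L = sqrt(0.4219409 / 0.0041)
L = 10.145 cm

10.145


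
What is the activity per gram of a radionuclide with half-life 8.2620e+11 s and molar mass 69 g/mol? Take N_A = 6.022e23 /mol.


lambda = ln(2) / t_half = ln(2) / 8.2620e+11 = 8.389581e-13 /s
SA = lambda * N_A / M
SA = 8.389581e-13 * 6.022e23 / 69
SA = 7.3220e+09 Bq/g

7.3220e+09


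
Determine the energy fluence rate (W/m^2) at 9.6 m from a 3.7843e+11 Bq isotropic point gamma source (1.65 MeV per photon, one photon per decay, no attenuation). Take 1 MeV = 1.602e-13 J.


psi = A * E * 1.602e-13 / (4*pi*r^2)
psi = 3.7843e+11 * 1.65 * 1.602e-13 / (4*pi*9.6^2)
psi = 8.6373e-05 W/m^2

8.6373e-05


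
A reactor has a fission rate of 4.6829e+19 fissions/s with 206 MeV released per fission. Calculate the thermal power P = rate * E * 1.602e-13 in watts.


P = fission_rate * E_MeV * 1.602e-13
P = 4.6829e+19 * 206 * 1.602e-13
P = 1.5454e+09 W

1.5454e+09


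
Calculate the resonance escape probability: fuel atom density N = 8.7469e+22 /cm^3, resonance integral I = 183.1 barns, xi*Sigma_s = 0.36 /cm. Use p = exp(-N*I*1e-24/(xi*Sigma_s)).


p = exp(-N * I * 1e-24 / (xi*Sigma_s))
p = exp(-8.7469e+22 * 183.1 * 1e-24 / 0.36)
p = 4.7779e-20

4.7779e-20


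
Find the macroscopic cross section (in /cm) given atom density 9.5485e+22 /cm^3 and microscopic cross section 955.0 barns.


Sigma = N * sigma_barns * 1e-24
Sigma = 9.5485e+22 * 955.0 * 1e-24
Sigma = 91.188 /cm

91.188


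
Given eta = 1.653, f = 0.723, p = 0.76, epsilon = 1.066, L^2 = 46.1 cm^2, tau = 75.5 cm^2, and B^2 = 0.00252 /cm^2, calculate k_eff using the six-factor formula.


k_inf = eta*f*p*eps = 1.653*0.723*0.76*1.066 = 0.9682376
P_TNL = 1/(1 + L^2*B^2) = 1/(1 + 46.1*0.00252) = 0.8959193
P_FNL = exp(-B^2*tau) = exp(-0.00252*75.5) = 0.8267442
k_eff = k_inf * P_TNL * P_FNL = 0.9682376 * 0.8959193 * 0.8267442
k_eff = 0.71717

0.71717


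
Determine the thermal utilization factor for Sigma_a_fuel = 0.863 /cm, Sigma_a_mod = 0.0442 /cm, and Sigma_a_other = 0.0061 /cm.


f = Sigma_a_fuel / (Sigma_a_fuel + Sigma_a_mod + Sigma_a_other)
f = 0.863 / (0.863 + 0.0442 + 0.0061)
f = 0.94492

0.94492


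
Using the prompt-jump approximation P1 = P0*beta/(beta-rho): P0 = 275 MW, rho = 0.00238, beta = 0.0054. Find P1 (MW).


P1/P0 = beta / (beta - rho)
P1/P0 = 0.0054 / (0.0054 - 0.00238) = 1.788079
P1 = 275 * 1.788079 = 491.72 MW

491.72


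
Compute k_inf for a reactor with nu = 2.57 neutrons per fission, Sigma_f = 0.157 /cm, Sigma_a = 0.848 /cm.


k_inf = nu * Sigma_f / Sigma_a
k_inf = 2.57 * 0.157 / 0.848
k_inf = 0.47581

0.47581


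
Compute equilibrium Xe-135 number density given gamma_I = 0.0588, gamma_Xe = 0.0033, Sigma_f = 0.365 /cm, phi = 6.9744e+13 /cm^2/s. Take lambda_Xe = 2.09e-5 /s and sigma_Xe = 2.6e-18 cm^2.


Xe_eq = (gamma_I + gamma_Xe) * Sigma_f * phi / (lambda_Xe + sigma_Xe * phi)
Numerator = (0.0588 + 0.0033) * 0.365 * 6.9744e+13 = 1.580852e+12
Denominator = 2.09e-5 + 2.6e-18 * 6.9744e+13 = 2.022344e-04
Xe_eq = 1.580852e+12 / 2.022344e-04 = 7.8169e+15 /cm^3

7.8169e+15


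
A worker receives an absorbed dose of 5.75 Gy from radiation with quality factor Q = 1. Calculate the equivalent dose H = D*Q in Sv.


H = D * Q
H = 5.75 * 1
H = 5.7500 Sv

5.7500


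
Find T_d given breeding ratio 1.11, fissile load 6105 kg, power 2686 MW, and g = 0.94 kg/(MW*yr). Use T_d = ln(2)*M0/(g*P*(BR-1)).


Breeding gain G = BR - 1 = 1.11 - 1 = 0.11
Fissile production rate = g * P * G = 0.94 * 2686 * 0.11 = 277.7324 kg/yr
T_d = ln(2) * M0 / (g * P * G)
T_d = ln(2) * 6105 / 277.7324 = 15.236 yr

15.236


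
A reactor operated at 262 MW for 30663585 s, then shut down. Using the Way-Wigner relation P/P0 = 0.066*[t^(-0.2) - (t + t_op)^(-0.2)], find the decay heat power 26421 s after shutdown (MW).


P/P0 = 0.066 * [t^(-0.2) - (t + t_op)^(-0.2)]
P/P0 = 0.066 * [26421^(-0.2) - (26421 + 30663585)^(-0.2)]
P/P0 = 0.066 * [0.1304999 - 0.03181271] = 0.006513355
P = 262 * 0.006513355 = 1.7065 MW

1.7065


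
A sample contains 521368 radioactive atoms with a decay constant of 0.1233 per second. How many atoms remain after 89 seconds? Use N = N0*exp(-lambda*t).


N = N0 * exp(-lambda * t)
N = 521368 * exp(-0.1233 * 89)
N = 8.9398

8.9398


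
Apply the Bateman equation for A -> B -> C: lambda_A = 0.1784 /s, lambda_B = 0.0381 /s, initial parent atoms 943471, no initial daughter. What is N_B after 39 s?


N_B(t) = lambda_A * N_A0 / (lambda_B - lambda_A) * [exp(-lambda_A*t) - exp(-lambda_B*t)]
exp(-0.1784*39) = 9.513771e-04; exp(-0.0381*39) = 0.2262986
N_B = 0.1784 * 943471 / (0.0381 - 0.1784) * (9.513771e-04 - 0.2262986)
N_B = 270345

270345


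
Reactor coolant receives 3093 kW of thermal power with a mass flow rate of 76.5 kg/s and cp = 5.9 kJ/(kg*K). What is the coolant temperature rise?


dT = Q / (m_dot * cp)
dT = 3093 / (76.5 * 5.9)
dT = 6.8528 C

6.8528


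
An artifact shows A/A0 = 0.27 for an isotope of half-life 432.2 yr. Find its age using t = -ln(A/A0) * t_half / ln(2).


lambda = ln(2) / t_half = ln(2) / 432.2 = 0.001603765 /yr
t = -ln(A/A0) / lambda
t = -ln(0.27) / 0.001603765
t = 816.41 yr

816.41


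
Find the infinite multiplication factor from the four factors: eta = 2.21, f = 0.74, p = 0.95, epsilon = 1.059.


k_inf = eta * f * p * epsilon
k_inf = 2.21 * 0.74 * 0.95 * 1.059
k_inf = 1.6453

1.6453


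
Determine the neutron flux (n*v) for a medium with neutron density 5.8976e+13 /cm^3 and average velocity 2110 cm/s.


phi = n * v
phi = 5.8976e+13 * 2110
phi = 1.2444e+17 /cm^2/s

1.2444e+17


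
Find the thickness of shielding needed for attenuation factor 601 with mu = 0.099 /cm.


x = ln(factor) / mu
x = ln(601) / 0.099
x = 64.632 cm

64.632


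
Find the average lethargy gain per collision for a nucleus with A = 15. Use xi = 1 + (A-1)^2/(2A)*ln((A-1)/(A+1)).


xi = 1 + (A-1)^2/(2A) * ln((A-1)/(A+1))
xi = 1 + (15-1)^2/(2*15) * ln((15-1)/(15 +1))
xi = 0.12759

0.12759


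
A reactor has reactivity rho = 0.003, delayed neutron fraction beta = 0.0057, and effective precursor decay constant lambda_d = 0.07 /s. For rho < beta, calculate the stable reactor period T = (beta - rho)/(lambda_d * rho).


T = (beta - rho) / (lambda_d * rho)
T = (0.0057 - 0.003) / (0.07 * 0.003)
T = 12.857 s

12.857


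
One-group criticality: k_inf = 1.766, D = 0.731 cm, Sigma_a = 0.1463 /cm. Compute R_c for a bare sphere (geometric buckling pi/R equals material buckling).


L^2 = D / Sigma_a = 0.731 / 0.1463 = 4.996582 cm^2
B_m^2 = (k_inf - 1) / L^2 = (1.766 - 1) / 4.996582 = 0.1533048 /cm^2
For a bare sphere: B_g = pi/R, so R_c = pi / sqrt(B_m^2)
R_c = pi / sqrt(0.1533048) = 8.0237 cm

8.0237


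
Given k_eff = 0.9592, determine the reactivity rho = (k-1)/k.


rho = (k_eff - 1) / k_eff
rho = (0.9592 - 1) / 0.9592
rho = -0.042535

-0.042535


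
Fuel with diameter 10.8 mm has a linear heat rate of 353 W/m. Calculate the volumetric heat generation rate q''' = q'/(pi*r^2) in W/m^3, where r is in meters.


r = D / 2 / 1000 = 10.8 / 2 / 1000 = 0.0054 m
q''' = q' / (pi * r^2)
q''' = 353 / (pi * 0.0054^2)
q''' = 3.8533e+06 W/m^3

3.8533e+06


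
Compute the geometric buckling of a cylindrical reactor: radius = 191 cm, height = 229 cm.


B^2 = (2.405/R)^2 + (pi/H)^2
B^2 = (2.405/191)^2 + (pi/229)^2
B^2 = 3.4675e-04 /cm^2

3.4675e-04


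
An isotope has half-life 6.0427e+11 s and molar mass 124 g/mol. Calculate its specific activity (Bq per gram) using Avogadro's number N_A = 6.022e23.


lambda = ln(2) / t_half = ln(2) / 6.0427e+11 = 1.147082e-12 /s
SA = lambda * N_A / M
SA = 1.147082e-12 * 6.022e23 / 124
SA = 5.5707e+09 Bq/g

5.5707e+09


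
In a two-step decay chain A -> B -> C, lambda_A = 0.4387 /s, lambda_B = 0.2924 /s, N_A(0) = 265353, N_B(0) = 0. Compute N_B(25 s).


N_B(t) = lambda_A * N_A0 / (lambda_B - lambda_A) * [exp(-lambda_A*t) - exp(-lambda_B*t)]
exp(-0.4387*25) = 1.725342e-05; exp(-0.2924*25) = 6.688171e-04
N_B = 0.4387 * 265353 / (0.2924 - 0.4387) * (1.725342e-05 - 6.688171e-04)
N_B = 518.45

518.45


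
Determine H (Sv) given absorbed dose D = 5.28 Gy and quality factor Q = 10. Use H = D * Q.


H = D * Q
H = 5.28 * 10
H = 52.800 Sv

52.800


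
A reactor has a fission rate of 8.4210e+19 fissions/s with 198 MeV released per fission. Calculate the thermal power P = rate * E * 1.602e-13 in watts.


P = fission_rate * E_MeV * 1.602e-13
P = 8.4210e+19 * 198 * 1.602e-13
P = 2.6711e+09 W

2.6711e+09


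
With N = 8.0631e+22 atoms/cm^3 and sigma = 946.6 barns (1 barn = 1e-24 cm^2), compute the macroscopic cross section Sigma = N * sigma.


Sigma = N * sigma_barns * 1e-24
Sigma = 8.0631e+22 * 946.6 * 1e-24
Sigma = 76.325 /cm

76.325


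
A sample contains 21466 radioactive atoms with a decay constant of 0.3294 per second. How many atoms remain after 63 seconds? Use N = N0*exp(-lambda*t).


N = N0 * exp(-lambda * t)
N = 21466 * exp(-0.3294 * 63)
N = 2.0854e-05

2.0854e-05


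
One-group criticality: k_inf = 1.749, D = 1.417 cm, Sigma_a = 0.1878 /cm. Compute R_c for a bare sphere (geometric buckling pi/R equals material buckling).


L^2 = D / Sigma_a = 1.417 / 0.1878 = 7.545261 cm^2
B_m^2 = (k_inf - 1) / L^2 = (1.749 - 1) / 7.545261 = 0.09926761 /cm^2
For a bare sphere: B_g = pi/R, so R_c = pi / sqrt(B_m^2)
R_c = pi / sqrt(0.09926761) = 9.9712 cm

9.9712


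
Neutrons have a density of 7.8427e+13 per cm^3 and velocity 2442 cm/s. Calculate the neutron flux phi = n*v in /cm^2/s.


phi = n * v
phi = 7.8427e+13 * 2442
phi = 1.9152e+17 /cm^2/s

1.9152e+17


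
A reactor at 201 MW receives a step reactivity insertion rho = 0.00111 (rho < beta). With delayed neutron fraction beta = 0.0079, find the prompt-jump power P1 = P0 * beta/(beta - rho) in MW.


P1/P0 = beta / (beta - rho)
P1/P0 = 0.0079 / (0.0079 - 0.00111) = 1.163476
P1 = 201 * 1.163476 = 233.86 MW

233.86


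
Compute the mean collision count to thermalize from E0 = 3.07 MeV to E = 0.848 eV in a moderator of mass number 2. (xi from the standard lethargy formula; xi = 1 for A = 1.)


xi = 1 + (A-1)^2/(2A)*ln((A-1)/(A+1)) = 0.7253469 (for A = 2)
n = ln(E0/E) / xi
n = ln(3.07e6 / 0.848) / 0.7253469
n = ln(3.620283e+06) / 0.7253469 = 20.820

20.820


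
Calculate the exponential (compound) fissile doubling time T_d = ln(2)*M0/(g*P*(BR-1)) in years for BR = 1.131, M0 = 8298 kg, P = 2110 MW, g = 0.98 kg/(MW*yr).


Breeding gain G = BR - 1 = 1.131 - 1 = 0.131
Fissile production rate = g * P * G = 0.98 * 2110 * 0.131 = 270.8818 kg/yr
T_d = ln(2) * M0 / (g * P * G)
T_d = ln(2) * 8298 / 270.8818 = 21.233 yr

21.233


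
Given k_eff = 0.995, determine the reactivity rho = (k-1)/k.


rho = (k_eff - 1) / k_eff
rho = (0.995 - 1) / 0.995
rho = -0.0050251

-0.0050251


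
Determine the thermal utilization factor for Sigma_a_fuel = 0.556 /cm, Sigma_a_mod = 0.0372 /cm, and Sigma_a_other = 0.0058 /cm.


f = Sigma_a_fuel / (Sigma_a_fuel + Sigma_a_mod + Sigma_a_other)
f = 0.556 / (0.556 + 0.0372 + 0.0058)
f = 0.92821

0.92821


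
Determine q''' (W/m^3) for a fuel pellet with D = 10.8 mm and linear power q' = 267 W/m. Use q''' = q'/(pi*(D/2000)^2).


r = D / 2 / 1000 = 10.8 / 2 / 1000 = 0.0054 m
q''' = q' / (pi * r^2)
q''' = 267 / (pi * 0.0054^2)
q''' = 2.9146e+06 W/m^3

2.9146e+06


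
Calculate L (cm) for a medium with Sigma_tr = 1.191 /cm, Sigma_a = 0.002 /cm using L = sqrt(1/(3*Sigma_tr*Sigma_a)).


D = 1 / (3 * Sigma_tr) = 1 / (3 * 1.191) = 0.2798769 cm
L = sqrt(D / Sigma_a)
L = sqrt(0.2798769 / 0.002)
L = 11.830 cm

11.830


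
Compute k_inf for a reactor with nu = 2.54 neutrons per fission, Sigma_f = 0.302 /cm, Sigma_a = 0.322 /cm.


k_inf = nu * Sigma_f / Sigma_a
k_inf = 2.54 * 0.302 / 0.322
k_inf = 2.3822

2.3822


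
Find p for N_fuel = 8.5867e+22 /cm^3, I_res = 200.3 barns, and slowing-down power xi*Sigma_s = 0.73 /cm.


p = exp(-N * I * 1e-24 / (xi*Sigma_s))
p = exp(-8.5867e+22 * 200.3 * 1e-24 / 0.73)
p = 5.8588e-11

5.8588e-11


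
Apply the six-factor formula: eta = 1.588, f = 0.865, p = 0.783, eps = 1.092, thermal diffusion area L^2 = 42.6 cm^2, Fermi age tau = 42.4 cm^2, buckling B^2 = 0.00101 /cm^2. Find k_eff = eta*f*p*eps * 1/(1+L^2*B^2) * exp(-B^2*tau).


k_inf = eta*f*p*eps = 1.588*0.865*0.783*1.092 = 1.174495
P_TNL = 1/(1 + L^2*B^2) = 1/(1 + 42.6*0.00101) = 0.9587489
P_FNL = exp(-B^2*tau) = exp(-0.00101*42.4) = 0.9580800
k_eff = k_inf * P_TNL * P_FNL = 1.174495 * 0.9587489 * 0.9580800
k_eff = 1.0788

1.0788


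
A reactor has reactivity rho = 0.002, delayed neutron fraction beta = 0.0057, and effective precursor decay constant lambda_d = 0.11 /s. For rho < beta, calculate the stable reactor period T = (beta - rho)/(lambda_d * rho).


T = (beta - rho) / (lambda_d * rho)
T = (0.0057 - 0.002) / (0.11 * 0.002)
T = 16.818 s

16.818


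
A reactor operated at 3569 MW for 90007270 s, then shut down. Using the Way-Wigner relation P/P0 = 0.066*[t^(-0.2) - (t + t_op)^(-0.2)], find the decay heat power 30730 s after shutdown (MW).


P/P0 = 0.066 * [t^(-0.2) - (t + t_op)^(-0.2)]
P/P0 = 0.066 * [30730^(-0.2) - (30730 + 90007270)^(-0.2)]
P/P0 = 0.066 * [0.1266157 - 0.02565162] = 0.006663629
P = 3569 * 0.006663629 = 23.782 MW

23.782


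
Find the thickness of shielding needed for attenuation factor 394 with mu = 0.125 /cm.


x = ln(factor) / mu
x = ln(394) / 0.125
x = 47.811 cm

47.811


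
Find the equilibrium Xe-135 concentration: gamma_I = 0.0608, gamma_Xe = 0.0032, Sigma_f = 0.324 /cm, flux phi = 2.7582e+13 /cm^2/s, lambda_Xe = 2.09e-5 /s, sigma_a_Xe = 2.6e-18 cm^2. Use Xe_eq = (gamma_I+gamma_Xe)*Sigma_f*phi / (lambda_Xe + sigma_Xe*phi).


Xe_eq = (gamma_I + gamma_Xe) * Sigma_f * phi / (lambda_Xe + sigma_Xe * phi)
Numerator = (0.0608 + 0.0032) * 0.324 * 2.7582e+13 = 5.719404e+11
Denominator = 2.09e-5 + 2.6e-18 * 2.7582e+13 = 9.261320e-05
Xe_eq = 5.719404e+11 / 9.261320e-05 = 6.1756e+15 /cm^3

6.1756e+15
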